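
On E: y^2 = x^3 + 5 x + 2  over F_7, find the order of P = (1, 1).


Compute successive multiples of P until we hit O:
  1P = (1, 1)
  2P = (0, 3)
  3P = (3, 3)
  4P = (4, 3)
  5P = (4, 4)
  6P = (3, 4)
  7P = (0, 4)
  8P = (1, 6)
  ... (continuing to 9P)
  9P = O

ord(P) = 9


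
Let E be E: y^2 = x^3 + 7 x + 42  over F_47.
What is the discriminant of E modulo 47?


4 a^3 + 27 b^2 = 4*7^3 + 27*42^2 = 1372 + 47628 = 49000
Delta = -16 * (49000) = -784000
Delta mod 47 = 7

Delta = 7 (mod 47)


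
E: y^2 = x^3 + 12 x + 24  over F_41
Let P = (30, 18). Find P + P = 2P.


Doubling: s = (3 x1^2 + a) / (2 y1)
s = (3*30^2 + 12) / (2*18) mod 41 = 7
x3 = s^2 - 2 x1 mod 41 = 7^2 - 2*30 = 30
y3 = s (x1 - x3) - y1 mod 41 = 7 * (30 - 30) - 18 = 23

2P = (30, 23)


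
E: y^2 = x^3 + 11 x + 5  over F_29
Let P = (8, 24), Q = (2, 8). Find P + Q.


P != Q, so use the chord formula.
s = (y2 - y1) / (x2 - x1) = (13) / (23) mod 29 = 22
x3 = s^2 - x1 - x2 mod 29 = 22^2 - 8 - 2 = 10
y3 = s (x1 - x3) - y1 mod 29 = 22 * (8 - 10) - 24 = 19

P + Q = (10, 19)


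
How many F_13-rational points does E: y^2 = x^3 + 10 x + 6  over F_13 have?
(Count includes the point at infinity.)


For each x in F_13, count y with y^2 = x^3 + 10 x + 6 mod 13:
  x = 1: RHS = 4, y in [2, 11]  -> 2 point(s)
  x = 5: RHS = 12, y in [5, 8]  -> 2 point(s)
  x = 6: RHS = 9, y in [3, 10]  -> 2 point(s)
  x = 7: RHS = 3, y in [4, 9]  -> 2 point(s)
  x = 8: RHS = 0, y in [0]  -> 1 point(s)
  x = 10: RHS = 1, y in [1, 12]  -> 2 point(s)
  x = 11: RHS = 4, y in [2, 11]  -> 2 point(s)
Affine points: 13. Add the point at infinity: total = 14.

#E(F_13) = 14


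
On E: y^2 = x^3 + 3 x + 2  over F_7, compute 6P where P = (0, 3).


k = 6 = 110_2 (binary, LSB first: 011)
Double-and-add from P = (0, 3):
  bit 0 = 0: acc unchanged = O
  bit 1 = 1: acc = O + (2, 3) = (2, 3)
  bit 2 = 1: acc = (2, 3) + (4, 6) = (5, 3)

6P = (5, 3)


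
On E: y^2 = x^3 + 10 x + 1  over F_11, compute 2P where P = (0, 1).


k = 2 = 10_2 (binary, LSB first: 01)
Double-and-add from P = (0, 1):
  bit 0 = 0: acc unchanged = O
  bit 1 = 1: acc = O + (3, 6) = (3, 6)

2P = (3, 6)


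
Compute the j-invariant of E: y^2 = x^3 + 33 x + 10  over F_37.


Delta = -16(4 a^3 + 27 b^2) mod 37 = 5
-1728 * (4 a)^3 = -1728 * (4*33)^3 mod 37 = 10
j = 10 * 5^(-1) mod 37 = 2

j = 2 (mod 37)


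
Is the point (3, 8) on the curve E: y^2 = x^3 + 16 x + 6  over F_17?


Check whether y^2 = x^3 + 16 x + 6 (mod 17) for (x, y) = (3, 8).
LHS: y^2 = 8^2 mod 17 = 13
RHS: x^3 + 16 x + 6 = 3^3 + 16*3 + 6 mod 17 = 13
LHS = RHS

Yes, on the curve


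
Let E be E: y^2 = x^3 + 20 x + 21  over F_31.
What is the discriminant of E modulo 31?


4 a^3 + 27 b^2 = 4*20^3 + 27*21^2 = 32000 + 11907 = 43907
Delta = -16 * (43907) = -702512
Delta mod 31 = 10

Delta = 10 (mod 31)


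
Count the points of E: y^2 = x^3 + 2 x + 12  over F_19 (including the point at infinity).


For each x in F_19, count y with y^2 = x^3 + 2 x + 12 mod 19:
  x = 2: RHS = 5, y in [9, 10]  -> 2 point(s)
  x = 3: RHS = 7, y in [8, 11]  -> 2 point(s)
  x = 10: RHS = 6, y in [5, 14]  -> 2 point(s)
  x = 11: RHS = 16, y in [4, 15]  -> 2 point(s)
  x = 12: RHS = 16, y in [4, 15]  -> 2 point(s)
  x = 15: RHS = 16, y in [4, 15]  -> 2 point(s)
  x = 16: RHS = 17, y in [6, 13]  -> 2 point(s)
  x = 17: RHS = 0, y in [0]  -> 1 point(s)
  x = 18: RHS = 9, y in [3, 16]  -> 2 point(s)
Affine points: 17. Add the point at infinity: total = 18.

#E(F_19) = 18


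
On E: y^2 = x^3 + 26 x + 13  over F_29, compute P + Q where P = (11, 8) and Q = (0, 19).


P != Q, so use the chord formula.
s = (y2 - y1) / (x2 - x1) = (11) / (18) mod 29 = 28
x3 = s^2 - x1 - x2 mod 29 = 28^2 - 11 - 0 = 19
y3 = s (x1 - x3) - y1 mod 29 = 28 * (11 - 19) - 8 = 0

P + Q = (19, 0)


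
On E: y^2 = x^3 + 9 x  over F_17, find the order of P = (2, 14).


Compute successive multiples of P until we hit O:
  1P = (2, 14)
  2P = (4, 10)
  3P = (15, 12)
  4P = (13, 6)
  5P = (0, 0)
  6P = (13, 11)
  7P = (15, 5)
  8P = (4, 7)
  ... (continuing to 10P)
  10P = O

ord(P) = 10


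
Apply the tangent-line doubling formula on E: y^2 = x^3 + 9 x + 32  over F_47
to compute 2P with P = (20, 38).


Doubling: s = (3 x1^2 + a) / (2 y1)
s = (3*20^2 + 9) / (2*38) mod 47 = 19
x3 = s^2 - 2 x1 mod 47 = 19^2 - 2*20 = 39
y3 = s (x1 - x3) - y1 mod 47 = 19 * (20 - 39) - 38 = 24

2P = (39, 24)


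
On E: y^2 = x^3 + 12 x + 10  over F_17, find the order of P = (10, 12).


Compute successive multiples of P until we hit O:
  1P = (10, 12)
  2P = (13, 0)
  3P = (10, 5)
  4P = O

ord(P) = 4


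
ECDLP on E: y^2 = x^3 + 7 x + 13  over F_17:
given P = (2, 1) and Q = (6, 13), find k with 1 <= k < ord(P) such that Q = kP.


Enumerate multiples of P until we hit Q = (6, 13):
  1P = (2, 1)
  2P = (14, 4)
  3P = (0, 8)
  4P = (6, 13)
Match found at i = 4.

k = 4


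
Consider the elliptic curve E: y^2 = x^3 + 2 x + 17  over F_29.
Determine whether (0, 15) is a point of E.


Check whether y^2 = x^3 + 2 x + 17 (mod 29) for (x, y) = (0, 15).
LHS: y^2 = 15^2 mod 29 = 22
RHS: x^3 + 2 x + 17 = 0^3 + 2*0 + 17 mod 29 = 17
LHS != RHS

No, not on the curve


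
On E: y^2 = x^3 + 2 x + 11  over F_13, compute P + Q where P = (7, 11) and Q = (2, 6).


P != Q, so use the chord formula.
s = (y2 - y1) / (x2 - x1) = (8) / (8) mod 13 = 1
x3 = s^2 - x1 - x2 mod 13 = 1^2 - 7 - 2 = 5
y3 = s (x1 - x3) - y1 mod 13 = 1 * (7 - 5) - 11 = 4

P + Q = (5, 4)


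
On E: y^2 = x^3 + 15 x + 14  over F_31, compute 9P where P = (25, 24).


k = 9 = 1001_2 (binary, LSB first: 1001)
Double-and-add from P = (25, 24):
  bit 0 = 1: acc = O + (25, 24) = (25, 24)
  bit 1 = 0: acc unchanged = (25, 24)
  bit 2 = 0: acc unchanged = (25, 24)
  bit 3 = 1: acc = (25, 24) + (9, 14) = (25, 7)

9P = (25, 7)


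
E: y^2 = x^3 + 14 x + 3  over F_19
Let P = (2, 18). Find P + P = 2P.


Doubling: s = (3 x1^2 + a) / (2 y1)
s = (3*2^2 + 14) / (2*18) mod 19 = 6
x3 = s^2 - 2 x1 mod 19 = 6^2 - 2*2 = 13
y3 = s (x1 - x3) - y1 mod 19 = 6 * (2 - 13) - 18 = 11

2P = (13, 11)


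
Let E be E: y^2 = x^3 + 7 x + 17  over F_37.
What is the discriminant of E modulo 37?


4 a^3 + 27 b^2 = 4*7^3 + 27*17^2 = 1372 + 7803 = 9175
Delta = -16 * (9175) = -146800
Delta mod 37 = 16

Delta = 16 (mod 37)


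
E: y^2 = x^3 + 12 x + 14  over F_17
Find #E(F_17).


For each x in F_17, count y with y^2 = x^3 + 12 x + 14 mod 17:
  x = 3: RHS = 9, y in [3, 14]  -> 2 point(s)
  x = 6: RHS = 13, y in [8, 9]  -> 2 point(s)
  x = 7: RHS = 16, y in [4, 13]  -> 2 point(s)
  x = 9: RHS = 1, y in [1, 16]  -> 2 point(s)
  x = 11: RHS = 15, y in [7, 10]  -> 2 point(s)
  x = 12: RHS = 16, y in [4, 13]  -> 2 point(s)
  x = 13: RHS = 4, y in [2, 15]  -> 2 point(s)
  x = 14: RHS = 2, y in [6, 11]  -> 2 point(s)
  x = 15: RHS = 16, y in [4, 13]  -> 2 point(s)
  x = 16: RHS = 1, y in [1, 16]  -> 2 point(s)
Affine points: 20. Add the point at infinity: total = 21.

#E(F_17) = 21


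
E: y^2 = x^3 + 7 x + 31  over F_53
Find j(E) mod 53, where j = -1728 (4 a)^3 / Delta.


Delta = -16(4 a^3 + 27 b^2) mod 53 = 40
-1728 * (4 a)^3 = -1728 * (4*7)^3 mod 53 = 51
j = 51 * 40^(-1) mod 53 = 45

j = 45 (mod 53)


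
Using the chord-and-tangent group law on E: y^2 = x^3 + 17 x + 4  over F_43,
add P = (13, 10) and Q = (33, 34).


P != Q, so use the chord formula.
s = (y2 - y1) / (x2 - x1) = (24) / (20) mod 43 = 27
x3 = s^2 - x1 - x2 mod 43 = 27^2 - 13 - 33 = 38
y3 = s (x1 - x3) - y1 mod 43 = 27 * (13 - 38) - 10 = 3

P + Q = (38, 3)


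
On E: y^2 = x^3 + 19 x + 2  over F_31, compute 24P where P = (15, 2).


k = 24 = 11000_2 (binary, LSB first: 00011)
Double-and-add from P = (15, 2):
  bit 0 = 0: acc unchanged = O
  bit 1 = 0: acc unchanged = O
  bit 2 = 0: acc unchanged = O
  bit 3 = 1: acc = O + (23, 12) = (23, 12)
  bit 4 = 1: acc = (23, 12) + (18, 10) = (10, 18)

24P = (10, 18)


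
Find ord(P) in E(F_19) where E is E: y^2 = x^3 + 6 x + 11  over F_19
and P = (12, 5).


Compute successive multiples of P until we hit O:
  1P = (12, 5)
  2P = (18, 2)
  3P = (13, 5)
  4P = (13, 14)
  5P = (18, 17)
  6P = (12, 14)
  7P = O

ord(P) = 7


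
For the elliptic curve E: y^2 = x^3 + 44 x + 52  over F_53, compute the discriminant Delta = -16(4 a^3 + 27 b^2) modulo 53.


4 a^3 + 27 b^2 = 4*44^3 + 27*52^2 = 340736 + 73008 = 413744
Delta = -16 * (413744) = -6619904
Delta mod 53 = 8

Delta = 8 (mod 53)


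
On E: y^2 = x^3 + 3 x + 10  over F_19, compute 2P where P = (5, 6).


Doubling: s = (3 x1^2 + a) / (2 y1)
s = (3*5^2 + 3) / (2*6) mod 19 = 16
x3 = s^2 - 2 x1 mod 19 = 16^2 - 2*5 = 18
y3 = s (x1 - x3) - y1 mod 19 = 16 * (5 - 18) - 6 = 14

2P = (18, 14)


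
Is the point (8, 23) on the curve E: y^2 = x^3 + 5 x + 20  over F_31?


Check whether y^2 = x^3 + 5 x + 20 (mod 31) for (x, y) = (8, 23).
LHS: y^2 = 23^2 mod 31 = 2
RHS: x^3 + 5 x + 20 = 8^3 + 5*8 + 20 mod 31 = 14
LHS != RHS

No, not on the curve


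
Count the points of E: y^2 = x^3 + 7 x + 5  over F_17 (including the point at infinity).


For each x in F_17, count y with y^2 = x^3 + 7 x + 5 mod 17:
  x = 1: RHS = 13, y in [8, 9]  -> 2 point(s)
  x = 3: RHS = 2, y in [6, 11]  -> 2 point(s)
  x = 6: RHS = 8, y in [5, 12]  -> 2 point(s)
  x = 9: RHS = 15, y in [7, 10]  -> 2 point(s)
  x = 10: RHS = 4, y in [2, 15]  -> 2 point(s)
  x = 11: RHS = 2, y in [6, 11]  -> 2 point(s)
  x = 12: RHS = 15, y in [7, 10]  -> 2 point(s)
  x = 13: RHS = 15, y in [7, 10]  -> 2 point(s)
  x = 14: RHS = 8, y in [5, 12]  -> 2 point(s)
  x = 15: RHS = 0, y in [0]  -> 1 point(s)
Affine points: 19. Add the point at infinity: total = 20.

#E(F_17) = 20


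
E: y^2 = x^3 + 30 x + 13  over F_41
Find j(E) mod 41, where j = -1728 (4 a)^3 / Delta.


Delta = -16(4 a^3 + 27 b^2) mod 41 = 40
-1728 * (4 a)^3 = -1728 * (4*30)^3 mod 41 = 39
j = 39 * 40^(-1) mod 41 = 2

j = 2 (mod 41)


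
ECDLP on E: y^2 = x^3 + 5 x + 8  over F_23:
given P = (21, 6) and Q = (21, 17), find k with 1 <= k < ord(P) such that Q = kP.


Enumerate multiples of P until we hit Q = (21, 17):
  1P = (21, 6)
  2P = (10, 0)
  3P = (21, 17)
Match found at i = 3.

k = 3


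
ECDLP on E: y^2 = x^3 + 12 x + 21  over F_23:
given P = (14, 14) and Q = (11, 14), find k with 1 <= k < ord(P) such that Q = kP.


Enumerate multiples of P until we hit Q = (11, 14):
  1P = (14, 14)
  2P = (20, 2)
  3P = (16, 13)
  4P = (22, 13)
  5P = (19, 1)
  6P = (17, 3)
  7P = (8, 10)
  8P = (4, 8)
  9P = (21, 14)
  10P = (11, 9)
  11P = (11, 14)
Match found at i = 11.

k = 11


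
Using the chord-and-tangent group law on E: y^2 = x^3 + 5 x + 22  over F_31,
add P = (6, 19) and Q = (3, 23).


P != Q, so use the chord formula.
s = (y2 - y1) / (x2 - x1) = (4) / (28) mod 31 = 9
x3 = s^2 - x1 - x2 mod 31 = 9^2 - 6 - 3 = 10
y3 = s (x1 - x3) - y1 mod 31 = 9 * (6 - 10) - 19 = 7

P + Q = (10, 7)


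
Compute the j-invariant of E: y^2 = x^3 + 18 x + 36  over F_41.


Delta = -16(4 a^3 + 27 b^2) mod 41 = 40
-1728 * (4 a)^3 = -1728 * (4*18)^3 mod 41 = 14
j = 14 * 40^(-1) mod 41 = 27

j = 27 (mod 41)


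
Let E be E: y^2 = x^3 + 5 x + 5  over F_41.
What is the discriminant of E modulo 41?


4 a^3 + 27 b^2 = 4*5^3 + 27*5^2 = 500 + 675 = 1175
Delta = -16 * (1175) = -18800
Delta mod 41 = 19

Delta = 19 (mod 41)


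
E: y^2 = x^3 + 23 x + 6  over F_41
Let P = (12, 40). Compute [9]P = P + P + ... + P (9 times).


k = 9 = 1001_2 (binary, LSB first: 1001)
Double-and-add from P = (12, 40):
  bit 0 = 1: acc = O + (12, 40) = (12, 40)
  bit 1 = 0: acc unchanged = (12, 40)
  bit 2 = 0: acc unchanged = (12, 40)
  bit 3 = 1: acc = (12, 40) + (5, 0) = (19, 2)

9P = (19, 2)


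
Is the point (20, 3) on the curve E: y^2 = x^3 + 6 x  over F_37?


Check whether y^2 = x^3 + 6 x + 0 (mod 37) for (x, y) = (20, 3).
LHS: y^2 = 3^2 mod 37 = 9
RHS: x^3 + 6 x + 0 = 20^3 + 6*20 + 0 mod 37 = 17
LHS != RHS

No, not on the curve


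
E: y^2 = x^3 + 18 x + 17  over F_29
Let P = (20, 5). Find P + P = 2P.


Doubling: s = (3 x1^2 + a) / (2 y1)
s = (3*20^2 + 18) / (2*5) mod 29 = 0
x3 = s^2 - 2 x1 mod 29 = 0^2 - 2*20 = 18
y3 = s (x1 - x3) - y1 mod 29 = 0 * (20 - 18) - 5 = 24

2P = (18, 24)


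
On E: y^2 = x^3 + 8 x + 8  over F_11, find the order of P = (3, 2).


Compute successive multiples of P until we hit O:
  1P = (3, 2)
  2P = (8, 1)
  3P = (4, 7)
  4P = (7, 0)
  5P = (4, 4)
  6P = (8, 10)
  7P = (3, 9)
  8P = O

ord(P) = 8


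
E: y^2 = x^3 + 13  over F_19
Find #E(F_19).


For each x in F_19, count y with y^2 = x^3 + 0 x + 13 mod 19:
  x = 4: RHS = 1, y in [1, 18]  -> 2 point(s)
  x = 5: RHS = 5, y in [9, 10]  -> 2 point(s)
  x = 6: RHS = 1, y in [1, 18]  -> 2 point(s)
  x = 9: RHS = 1, y in [1, 18]  -> 2 point(s)
  x = 10: RHS = 6, y in [5, 14]  -> 2 point(s)
  x = 13: RHS = 6, y in [5, 14]  -> 2 point(s)
  x = 15: RHS = 6, y in [5, 14]  -> 2 point(s)
  x = 16: RHS = 5, y in [9, 10]  -> 2 point(s)
  x = 17: RHS = 5, y in [9, 10]  -> 2 point(s)
Affine points: 18. Add the point at infinity: total = 19.

#E(F_19) = 19


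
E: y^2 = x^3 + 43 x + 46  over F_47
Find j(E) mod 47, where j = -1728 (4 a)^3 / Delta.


Delta = -16(4 a^3 + 27 b^2) mod 47 = 45
-1728 * (4 a)^3 = -1728 * (4*43)^3 mod 47 = 17
j = 17 * 45^(-1) mod 47 = 15

j = 15 (mod 47)


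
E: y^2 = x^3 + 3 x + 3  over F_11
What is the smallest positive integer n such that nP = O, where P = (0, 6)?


Compute successive multiples of P until we hit O:
  1P = (0, 6)
  2P = (9, 0)
  3P = (0, 5)
  4P = O

ord(P) = 4


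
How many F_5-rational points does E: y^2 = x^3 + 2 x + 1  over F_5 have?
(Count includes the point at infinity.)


For each x in F_5, count y with y^2 = x^3 + 2 x + 1 mod 5:
  x = 0: RHS = 1, y in [1, 4]  -> 2 point(s)
  x = 1: RHS = 4, y in [2, 3]  -> 2 point(s)
  x = 3: RHS = 4, y in [2, 3]  -> 2 point(s)
Affine points: 6. Add the point at infinity: total = 7.

#E(F_5) = 7


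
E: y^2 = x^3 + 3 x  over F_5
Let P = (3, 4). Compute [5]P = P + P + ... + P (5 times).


k = 5 = 101_2 (binary, LSB first: 101)
Double-and-add from P = (3, 4):
  bit 0 = 1: acc = O + (3, 4) = (3, 4)
  bit 1 = 0: acc unchanged = (3, 4)
  bit 2 = 1: acc = (3, 4) + (1, 3) = (0, 0)

5P = (0, 0)


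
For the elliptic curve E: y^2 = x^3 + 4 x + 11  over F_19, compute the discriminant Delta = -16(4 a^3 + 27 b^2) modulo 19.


4 a^3 + 27 b^2 = 4*4^3 + 27*11^2 = 256 + 3267 = 3523
Delta = -16 * (3523) = -56368
Delta mod 19 = 5

Delta = 5 (mod 19)


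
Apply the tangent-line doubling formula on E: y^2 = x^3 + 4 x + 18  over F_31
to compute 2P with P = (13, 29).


Doubling: s = (3 x1^2 + a) / (2 y1)
s = (3*13^2 + 4) / (2*29) mod 31 = 4
x3 = s^2 - 2 x1 mod 31 = 4^2 - 2*13 = 21
y3 = s (x1 - x3) - y1 mod 31 = 4 * (13 - 21) - 29 = 1

2P = (21, 1)


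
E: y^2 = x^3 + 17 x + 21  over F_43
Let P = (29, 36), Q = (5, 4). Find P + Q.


P != Q, so use the chord formula.
s = (y2 - y1) / (x2 - x1) = (11) / (19) mod 43 = 30
x3 = s^2 - x1 - x2 mod 43 = 30^2 - 29 - 5 = 6
y3 = s (x1 - x3) - y1 mod 43 = 30 * (29 - 6) - 36 = 9

P + Q = (6, 9)


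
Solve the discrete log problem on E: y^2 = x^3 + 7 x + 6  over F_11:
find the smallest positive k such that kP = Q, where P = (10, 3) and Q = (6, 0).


Enumerate multiples of P until we hit Q = (6, 0):
  1P = (10, 3)
  2P = (6, 0)
Match found at i = 2.

k = 2


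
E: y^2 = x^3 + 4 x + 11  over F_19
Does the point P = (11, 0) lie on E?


Check whether y^2 = x^3 + 4 x + 11 (mod 19) for (x, y) = (11, 0).
LHS: y^2 = 0^2 mod 19 = 0
RHS: x^3 + 4 x + 11 = 11^3 + 4*11 + 11 mod 19 = 18
LHS != RHS

No, not on the curve


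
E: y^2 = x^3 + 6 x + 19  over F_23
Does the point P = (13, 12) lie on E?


Check whether y^2 = x^3 + 6 x + 19 (mod 23) for (x, y) = (13, 12).
LHS: y^2 = 12^2 mod 23 = 6
RHS: x^3 + 6 x + 19 = 13^3 + 6*13 + 19 mod 23 = 17
LHS != RHS

No, not on the curve


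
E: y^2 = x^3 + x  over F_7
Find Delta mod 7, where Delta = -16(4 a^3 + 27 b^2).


4 a^3 + 27 b^2 = 4*1^3 + 27*0^2 = 4 + 0 = 4
Delta = -16 * (4) = -64
Delta mod 7 = 6

Delta = 6 (mod 7)


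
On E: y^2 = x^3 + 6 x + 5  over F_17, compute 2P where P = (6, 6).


Doubling: s = (3 x1^2 + a) / (2 y1)
s = (3*6^2 + 6) / (2*6) mod 17 = 1
x3 = s^2 - 2 x1 mod 17 = 1^2 - 2*6 = 6
y3 = s (x1 - x3) - y1 mod 17 = 1 * (6 - 6) - 6 = 11

2P = (6, 11)


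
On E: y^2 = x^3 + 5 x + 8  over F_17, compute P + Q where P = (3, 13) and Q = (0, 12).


P != Q, so use the chord formula.
s = (y2 - y1) / (x2 - x1) = (16) / (14) mod 17 = 6
x3 = s^2 - x1 - x2 mod 17 = 6^2 - 3 - 0 = 16
y3 = s (x1 - x3) - y1 mod 17 = 6 * (3 - 16) - 13 = 11

P + Q = (16, 11)


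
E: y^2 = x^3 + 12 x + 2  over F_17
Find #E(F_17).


For each x in F_17, count y with y^2 = x^3 + 12 x + 2 mod 17:
  x = 0: RHS = 2, y in [6, 11]  -> 2 point(s)
  x = 1: RHS = 15, y in [7, 10]  -> 2 point(s)
  x = 2: RHS = 0, y in [0]  -> 1 point(s)
  x = 5: RHS = 0, y in [0]  -> 1 point(s)
  x = 6: RHS = 1, y in [1, 16]  -> 2 point(s)
  x = 7: RHS = 4, y in [2, 15]  -> 2 point(s)
  x = 8: RHS = 15, y in [7, 10]  -> 2 point(s)
  x = 10: RHS = 0, y in [0]  -> 1 point(s)
  x = 12: RHS = 4, y in [2, 15]  -> 2 point(s)
  x = 13: RHS = 9, y in [3, 14]  -> 2 point(s)
  x = 15: RHS = 4, y in [2, 15]  -> 2 point(s)
Affine points: 19. Add the point at infinity: total = 20.

#E(F_17) = 20


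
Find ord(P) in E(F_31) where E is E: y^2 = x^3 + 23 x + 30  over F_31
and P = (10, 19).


Compute successive multiples of P until we hit O:
  1P = (10, 19)
  2P = (29, 21)
  3P = (17, 8)
  4P = (9, 6)
  5P = (26, 21)
  6P = (11, 8)
  7P = (7, 10)
  8P = (23, 4)
  ... (continuing to 28P)
  28P = O

ord(P) = 28


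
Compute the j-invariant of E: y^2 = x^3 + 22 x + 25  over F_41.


Delta = -16(4 a^3 + 27 b^2) mod 41 = 15
-1728 * (4 a)^3 = -1728 * (4*22)^3 mod 41 = 16
j = 16 * 15^(-1) mod 41 = 12

j = 12 (mod 41)


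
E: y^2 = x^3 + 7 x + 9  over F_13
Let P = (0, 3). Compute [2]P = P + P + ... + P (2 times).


k = 2 = 10_2 (binary, LSB first: 01)
Double-and-add from P = (0, 3):
  bit 0 = 0: acc unchanged = O
  bit 1 = 1: acc = O + (1, 11) = (1, 11)

2P = (1, 11)


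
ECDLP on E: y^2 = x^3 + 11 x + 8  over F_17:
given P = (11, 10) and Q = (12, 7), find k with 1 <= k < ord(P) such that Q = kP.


Enumerate multiples of P until we hit Q = (12, 7):
  1P = (11, 10)
  2P = (12, 7)
Match found at i = 2.

k = 2


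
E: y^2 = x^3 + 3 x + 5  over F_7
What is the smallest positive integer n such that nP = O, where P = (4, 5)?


Compute successive multiples of P until we hit O:
  1P = (4, 5)
  2P = (1, 4)
  3P = (6, 6)
  4P = (6, 1)
  5P = (1, 3)
  6P = (4, 2)
  7P = O

ord(P) = 7


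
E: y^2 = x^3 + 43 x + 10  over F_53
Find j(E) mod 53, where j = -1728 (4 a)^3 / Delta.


Delta = -16(4 a^3 + 27 b^2) mod 53 = 24
-1728 * (4 a)^3 = -1728 * (4*43)^3 mod 53 = 27
j = 27 * 24^(-1) mod 53 = 21

j = 21 (mod 53)


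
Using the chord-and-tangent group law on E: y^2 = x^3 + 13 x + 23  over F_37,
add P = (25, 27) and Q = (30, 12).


P != Q, so use the chord formula.
s = (y2 - y1) / (x2 - x1) = (22) / (5) mod 37 = 34
x3 = s^2 - x1 - x2 mod 37 = 34^2 - 25 - 30 = 28
y3 = s (x1 - x3) - y1 mod 37 = 34 * (25 - 28) - 27 = 19

P + Q = (28, 19)


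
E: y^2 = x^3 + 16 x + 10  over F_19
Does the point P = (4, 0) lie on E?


Check whether y^2 = x^3 + 16 x + 10 (mod 19) for (x, y) = (4, 0).
LHS: y^2 = 0^2 mod 19 = 0
RHS: x^3 + 16 x + 10 = 4^3 + 16*4 + 10 mod 19 = 5
LHS != RHS

No, not on the curve


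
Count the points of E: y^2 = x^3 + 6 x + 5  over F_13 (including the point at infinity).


For each x in F_13, count y with y^2 = x^3 + 6 x + 5 mod 13:
  x = 1: RHS = 12, y in [5, 8]  -> 2 point(s)
  x = 2: RHS = 12, y in [5, 8]  -> 2 point(s)
  x = 5: RHS = 4, y in [2, 11]  -> 2 point(s)
  x = 6: RHS = 10, y in [6, 7]  -> 2 point(s)
  x = 7: RHS = 0, y in [0]  -> 1 point(s)
  x = 10: RHS = 12, y in [5, 8]  -> 2 point(s)
Affine points: 11. Add the point at infinity: total = 12.

#E(F_13) = 12


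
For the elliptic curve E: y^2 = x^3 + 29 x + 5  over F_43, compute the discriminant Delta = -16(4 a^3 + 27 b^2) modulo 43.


4 a^3 + 27 b^2 = 4*29^3 + 27*5^2 = 97556 + 675 = 98231
Delta = -16 * (98231) = -1571696
Delta mod 43 = 40

Delta = 40 (mod 43)


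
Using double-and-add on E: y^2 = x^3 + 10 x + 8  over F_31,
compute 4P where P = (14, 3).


k = 4 = 100_2 (binary, LSB first: 001)
Double-and-add from P = (14, 3):
  bit 0 = 0: acc unchanged = O
  bit 1 = 0: acc unchanged = O
  bit 2 = 1: acc = O + (23, 25) = (23, 25)

4P = (23, 25)


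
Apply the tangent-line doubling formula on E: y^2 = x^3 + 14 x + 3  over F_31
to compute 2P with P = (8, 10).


Doubling: s = (3 x1^2 + a) / (2 y1)
s = (3*8^2 + 14) / (2*10) mod 31 = 1
x3 = s^2 - 2 x1 mod 31 = 1^2 - 2*8 = 16
y3 = s (x1 - x3) - y1 mod 31 = 1 * (8 - 16) - 10 = 13

2P = (16, 13)


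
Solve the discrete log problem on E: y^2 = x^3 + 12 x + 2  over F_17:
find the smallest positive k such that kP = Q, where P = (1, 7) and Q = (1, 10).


Enumerate multiples of P until we hit Q = (1, 10):
  1P = (1, 7)
  2P = (6, 1)
  3P = (6, 16)
  4P = (1, 10)
Match found at i = 4.

k = 4


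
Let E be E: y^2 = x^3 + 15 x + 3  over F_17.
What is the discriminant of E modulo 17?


4 a^3 + 27 b^2 = 4*15^3 + 27*3^2 = 13500 + 243 = 13743
Delta = -16 * (13743) = -219888
Delta mod 17 = 7

Delta = 7 (mod 17)


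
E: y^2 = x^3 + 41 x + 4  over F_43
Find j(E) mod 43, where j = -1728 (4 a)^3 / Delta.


Delta = -16(4 a^3 + 27 b^2) mod 43 = 7
-1728 * (4 a)^3 = -1728 * (4*41)^3 mod 43 = 11
j = 11 * 7^(-1) mod 43 = 20

j = 20 (mod 43)


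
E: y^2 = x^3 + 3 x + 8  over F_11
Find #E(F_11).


For each x in F_11, count y with y^2 = x^3 + 3 x + 8 mod 11:
  x = 1: RHS = 1, y in [1, 10]  -> 2 point(s)
  x = 2: RHS = 0, y in [0]  -> 1 point(s)
  x = 3: RHS = 0, y in [0]  -> 1 point(s)
  x = 5: RHS = 5, y in [4, 7]  -> 2 point(s)
  x = 6: RHS = 0, y in [0]  -> 1 point(s)
  x = 7: RHS = 9, y in [3, 8]  -> 2 point(s)
  x = 8: RHS = 5, y in [4, 7]  -> 2 point(s)
  x = 9: RHS = 5, y in [4, 7]  -> 2 point(s)
  x = 10: RHS = 4, y in [2, 9]  -> 2 point(s)
Affine points: 15. Add the point at infinity: total = 16.

#E(F_11) = 16


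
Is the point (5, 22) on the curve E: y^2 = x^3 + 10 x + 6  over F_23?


Check whether y^2 = x^3 + 10 x + 6 (mod 23) for (x, y) = (5, 22).
LHS: y^2 = 22^2 mod 23 = 1
RHS: x^3 + 10 x + 6 = 5^3 + 10*5 + 6 mod 23 = 20
LHS != RHS

No, not on the curve


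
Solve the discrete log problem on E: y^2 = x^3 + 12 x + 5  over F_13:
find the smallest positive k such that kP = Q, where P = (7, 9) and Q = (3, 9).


Enumerate multiples of P until we hit Q = (3, 9):
  1P = (7, 9)
  2P = (3, 9)
Match found at i = 2.

k = 2


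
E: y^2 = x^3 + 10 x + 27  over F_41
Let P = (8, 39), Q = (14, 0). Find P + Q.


P != Q, so use the chord formula.
s = (y2 - y1) / (x2 - x1) = (2) / (6) mod 41 = 14
x3 = s^2 - x1 - x2 mod 41 = 14^2 - 8 - 14 = 10
y3 = s (x1 - x3) - y1 mod 41 = 14 * (8 - 10) - 39 = 15

P + Q = (10, 15)


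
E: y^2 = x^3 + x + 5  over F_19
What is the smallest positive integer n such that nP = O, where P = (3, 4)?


Compute successive multiples of P until we hit O:
  1P = (3, 4)
  2P = (11, 6)
  3P = (11, 13)
  4P = (3, 15)
  5P = O

ord(P) = 5


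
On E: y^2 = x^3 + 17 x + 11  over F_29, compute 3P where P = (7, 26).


k = 3 = 11_2 (binary, LSB first: 11)
Double-and-add from P = (7, 26):
  bit 0 = 1: acc = O + (7, 26) = (7, 26)
  bit 1 = 1: acc = (7, 26) + (21, 28) = (17, 14)

3P = (17, 14)


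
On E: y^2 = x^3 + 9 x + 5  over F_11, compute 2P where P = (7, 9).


Doubling: s = (3 x1^2 + a) / (2 y1)
s = (3*7^2 + 9) / (2*9) mod 11 = 5
x3 = s^2 - 2 x1 mod 11 = 5^2 - 2*7 = 0
y3 = s (x1 - x3) - y1 mod 11 = 5 * (7 - 0) - 9 = 4

2P = (0, 4)


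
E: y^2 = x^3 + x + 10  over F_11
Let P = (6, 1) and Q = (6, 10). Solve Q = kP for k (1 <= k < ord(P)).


Enumerate multiples of P until we hit Q = (6, 10):
  1P = (6, 1)
  2P = (2, 8)
  3P = (4, 1)
  4P = (1, 10)
  5P = (9, 0)
  6P = (1, 1)
  7P = (4, 10)
  8P = (2, 3)
  9P = (6, 10)
Match found at i = 9.

k = 9


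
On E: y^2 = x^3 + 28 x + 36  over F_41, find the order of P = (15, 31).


Compute successive multiples of P until we hit O:
  1P = (15, 31)
  2P = (32, 11)
  3P = (30, 18)
  4P = (27, 4)
  5P = (22, 36)
  6P = (2, 31)
  7P = (24, 10)
  8P = (12, 3)
  ... (continuing to 33P)
  33P = O

ord(P) = 33


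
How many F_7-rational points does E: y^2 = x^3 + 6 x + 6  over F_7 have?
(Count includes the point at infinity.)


For each x in F_7, count y with y^2 = x^3 + 6 x + 6 mod 7:
  x = 3: RHS = 2, y in [3, 4]  -> 2 point(s)
  x = 5: RHS = 0, y in [0]  -> 1 point(s)
Affine points: 3. Add the point at infinity: total = 4.

#E(F_7) = 4


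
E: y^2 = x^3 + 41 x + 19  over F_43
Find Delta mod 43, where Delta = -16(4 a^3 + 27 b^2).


4 a^3 + 27 b^2 = 4*41^3 + 27*19^2 = 275684 + 9747 = 285431
Delta = -16 * (285431) = -4566896
Delta mod 43 = 5

Delta = 5 (mod 43)


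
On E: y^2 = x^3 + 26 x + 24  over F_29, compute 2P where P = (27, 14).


k = 2 = 10_2 (binary, LSB first: 01)
Double-and-add from P = (27, 14):
  bit 0 = 0: acc unchanged = O
  bit 1 = 1: acc = O + (27, 15) = (27, 15)

2P = (27, 15)


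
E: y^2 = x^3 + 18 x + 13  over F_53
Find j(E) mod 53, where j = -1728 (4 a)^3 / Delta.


Delta = -16(4 a^3 + 27 b^2) mod 53 = 4
-1728 * (4 a)^3 = -1728 * (4*18)^3 mod 53 = 38
j = 38 * 4^(-1) mod 53 = 36

j = 36 (mod 53)


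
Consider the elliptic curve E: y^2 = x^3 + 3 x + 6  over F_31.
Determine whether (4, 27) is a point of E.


Check whether y^2 = x^3 + 3 x + 6 (mod 31) for (x, y) = (4, 27).
LHS: y^2 = 27^2 mod 31 = 16
RHS: x^3 + 3 x + 6 = 4^3 + 3*4 + 6 mod 31 = 20
LHS != RHS

No, not on the curve


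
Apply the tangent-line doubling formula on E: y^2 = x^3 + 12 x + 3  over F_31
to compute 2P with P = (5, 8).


Doubling: s = (3 x1^2 + a) / (2 y1)
s = (3*5^2 + 12) / (2*8) mod 31 = 19
x3 = s^2 - 2 x1 mod 31 = 19^2 - 2*5 = 10
y3 = s (x1 - x3) - y1 mod 31 = 19 * (5 - 10) - 8 = 21

2P = (10, 21)


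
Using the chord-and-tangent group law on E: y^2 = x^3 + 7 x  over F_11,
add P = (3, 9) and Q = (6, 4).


P != Q, so use the chord formula.
s = (y2 - y1) / (x2 - x1) = (6) / (3) mod 11 = 2
x3 = s^2 - x1 - x2 mod 11 = 2^2 - 3 - 6 = 6
y3 = s (x1 - x3) - y1 mod 11 = 2 * (3 - 6) - 9 = 7

P + Q = (6, 7)


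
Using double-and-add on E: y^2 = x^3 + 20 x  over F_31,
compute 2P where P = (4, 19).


k = 2 = 10_2 (binary, LSB first: 01)
Double-and-add from P = (4, 19):
  bit 0 = 0: acc unchanged = O
  bit 1 = 1: acc = O + (25, 25) = (25, 25)

2P = (25, 25)


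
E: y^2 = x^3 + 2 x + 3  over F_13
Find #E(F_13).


For each x in F_13, count y with y^2 = x^3 + 2 x + 3 mod 13:
  x = 0: RHS = 3, y in [4, 9]  -> 2 point(s)
  x = 3: RHS = 10, y in [6, 7]  -> 2 point(s)
  x = 4: RHS = 10, y in [6, 7]  -> 2 point(s)
  x = 6: RHS = 10, y in [6, 7]  -> 2 point(s)
  x = 7: RHS = 9, y in [3, 10]  -> 2 point(s)
  x = 9: RHS = 9, y in [3, 10]  -> 2 point(s)
  x = 10: RHS = 9, y in [3, 10]  -> 2 point(s)
  x = 11: RHS = 4, y in [2, 11]  -> 2 point(s)
  x = 12: RHS = 0, y in [0]  -> 1 point(s)
Affine points: 17. Add the point at infinity: total = 18.

#E(F_13) = 18


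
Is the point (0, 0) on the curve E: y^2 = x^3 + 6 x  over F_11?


Check whether y^2 = x^3 + 6 x + 0 (mod 11) for (x, y) = (0, 0).
LHS: y^2 = 0^2 mod 11 = 0
RHS: x^3 + 6 x + 0 = 0^3 + 6*0 + 0 mod 11 = 0
LHS = RHS

Yes, on the curve


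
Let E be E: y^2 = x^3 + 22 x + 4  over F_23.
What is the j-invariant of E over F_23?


Delta = -16(4 a^3 + 27 b^2) mod 23 = 6
-1728 * (4 a)^3 = -1728 * (4*22)^3 mod 23 = 8
j = 8 * 6^(-1) mod 23 = 9

j = 9 (mod 23)


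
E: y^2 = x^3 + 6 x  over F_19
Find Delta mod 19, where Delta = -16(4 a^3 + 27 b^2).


4 a^3 + 27 b^2 = 4*6^3 + 27*0^2 = 864 + 0 = 864
Delta = -16 * (864) = -13824
Delta mod 19 = 8

Delta = 8 (mod 19)


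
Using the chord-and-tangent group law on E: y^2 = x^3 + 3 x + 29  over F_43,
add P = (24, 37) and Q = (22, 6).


P != Q, so use the chord formula.
s = (y2 - y1) / (x2 - x1) = (12) / (41) mod 43 = 37
x3 = s^2 - x1 - x2 mod 43 = 37^2 - 24 - 22 = 33
y3 = s (x1 - x3) - y1 mod 43 = 37 * (24 - 33) - 37 = 17

P + Q = (33, 17)


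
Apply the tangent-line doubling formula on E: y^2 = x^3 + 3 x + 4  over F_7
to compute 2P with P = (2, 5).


Doubling: s = (3 x1^2 + a) / (2 y1)
s = (3*2^2 + 3) / (2*5) mod 7 = 5
x3 = s^2 - 2 x1 mod 7 = 5^2 - 2*2 = 0
y3 = s (x1 - x3) - y1 mod 7 = 5 * (2 - 0) - 5 = 5

2P = (0, 5)


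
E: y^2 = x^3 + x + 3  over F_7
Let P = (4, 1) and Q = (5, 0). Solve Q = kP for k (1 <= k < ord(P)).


Enumerate multiples of P until we hit Q = (5, 0):
  1P = (4, 1)
  2P = (6, 6)
  3P = (5, 0)
Match found at i = 3.

k = 3


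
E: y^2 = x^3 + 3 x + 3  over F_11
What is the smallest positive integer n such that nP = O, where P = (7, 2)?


Compute successive multiples of P until we hit O:
  1P = (7, 2)
  2P = (9, 0)
  3P = (7, 9)
  4P = O

ord(P) = 4


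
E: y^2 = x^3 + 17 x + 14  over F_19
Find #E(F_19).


For each x in F_19, count y with y^2 = x^3 + 17 x + 14 mod 19:
  x = 3: RHS = 16, y in [4, 15]  -> 2 point(s)
  x = 6: RHS = 9, y in [3, 16]  -> 2 point(s)
  x = 7: RHS = 1, y in [1, 18]  -> 2 point(s)
  x = 8: RHS = 16, y in [4, 15]  -> 2 point(s)
  x = 10: RHS = 6, y in [5, 14]  -> 2 point(s)
  x = 13: RHS = 0, y in [0]  -> 1 point(s)
Affine points: 11. Add the point at infinity: total = 12.

#E(F_19) = 12


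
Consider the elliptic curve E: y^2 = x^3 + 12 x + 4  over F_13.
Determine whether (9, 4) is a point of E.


Check whether y^2 = x^3 + 12 x + 4 (mod 13) for (x, y) = (9, 4).
LHS: y^2 = 4^2 mod 13 = 3
RHS: x^3 + 12 x + 4 = 9^3 + 12*9 + 4 mod 13 = 9
LHS != RHS

No, not on the curve


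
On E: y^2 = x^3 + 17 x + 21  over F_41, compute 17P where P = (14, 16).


k = 17 = 10001_2 (binary, LSB first: 10001)
Double-and-add from P = (14, 16):
  bit 0 = 1: acc = O + (14, 16) = (14, 16)
  bit 1 = 0: acc unchanged = (14, 16)
  bit 2 = 0: acc unchanged = (14, 16)
  bit 3 = 0: acc unchanged = (14, 16)
  bit 4 = 1: acc = (14, 16) + (0, 29) = (31, 32)

17P = (31, 32)


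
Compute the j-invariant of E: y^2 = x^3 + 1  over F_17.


Delta = -16(4 a^3 + 27 b^2) mod 17 = 10
-1728 * (4 a)^3 = -1728 * (4*0)^3 mod 17 = 0
j = 0 * 10^(-1) mod 17 = 0

j = 0 (mod 17)


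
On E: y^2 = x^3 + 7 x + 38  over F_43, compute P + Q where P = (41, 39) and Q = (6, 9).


P != Q, so use the chord formula.
s = (y2 - y1) / (x2 - x1) = (13) / (8) mod 43 = 7
x3 = s^2 - x1 - x2 mod 43 = 7^2 - 41 - 6 = 2
y3 = s (x1 - x3) - y1 mod 43 = 7 * (41 - 2) - 39 = 19

P + Q = (2, 19)


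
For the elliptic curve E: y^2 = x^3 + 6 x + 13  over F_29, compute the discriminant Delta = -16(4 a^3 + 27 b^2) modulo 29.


4 a^3 + 27 b^2 = 4*6^3 + 27*13^2 = 864 + 4563 = 5427
Delta = -16 * (5427) = -86832
Delta mod 29 = 23

Delta = 23 (mod 29)


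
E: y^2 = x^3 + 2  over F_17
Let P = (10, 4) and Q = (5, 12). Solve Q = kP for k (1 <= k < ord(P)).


Enumerate multiples of P until we hit Q = (5, 12):
  1P = (10, 4)
  2P = (5, 5)
  3P = (0, 11)
  4P = (8, 15)
  5P = (8, 2)
  6P = (0, 6)
  7P = (5, 12)
Match found at i = 7.

k = 7


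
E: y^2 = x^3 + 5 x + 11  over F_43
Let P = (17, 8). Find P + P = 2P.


Doubling: s = (3 x1^2 + a) / (2 y1)
s = (3*17^2 + 5) / (2*8) mod 43 = 33
x3 = s^2 - 2 x1 mod 43 = 33^2 - 2*17 = 23
y3 = s (x1 - x3) - y1 mod 43 = 33 * (17 - 23) - 8 = 9

2P = (23, 9)


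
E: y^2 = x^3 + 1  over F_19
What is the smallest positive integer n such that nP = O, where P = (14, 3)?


Compute successive multiples of P until we hit O:
  1P = (14, 3)
  2P = (0, 1)
  3P = (12, 0)
  4P = (0, 18)
  5P = (14, 16)
  6P = O

ord(P) = 6


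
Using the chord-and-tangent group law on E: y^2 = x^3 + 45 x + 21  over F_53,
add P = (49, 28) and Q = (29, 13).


P != Q, so use the chord formula.
s = (y2 - y1) / (x2 - x1) = (38) / (33) mod 53 = 14
x3 = s^2 - x1 - x2 mod 53 = 14^2 - 49 - 29 = 12
y3 = s (x1 - x3) - y1 mod 53 = 14 * (49 - 12) - 28 = 13

P + Q = (12, 13)


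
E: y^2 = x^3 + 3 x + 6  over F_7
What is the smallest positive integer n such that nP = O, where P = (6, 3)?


Compute successive multiples of P until we hit O:
  1P = (6, 3)
  2P = (3, 0)
  3P = (6, 4)
  4P = O

ord(P) = 4


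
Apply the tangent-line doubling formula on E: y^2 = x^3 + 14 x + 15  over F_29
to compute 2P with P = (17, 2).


Doubling: s = (3 x1^2 + a) / (2 y1)
s = (3*17^2 + 14) / (2*2) mod 29 = 10
x3 = s^2 - 2 x1 mod 29 = 10^2 - 2*17 = 8
y3 = s (x1 - x3) - y1 mod 29 = 10 * (17 - 8) - 2 = 1

2P = (8, 1)


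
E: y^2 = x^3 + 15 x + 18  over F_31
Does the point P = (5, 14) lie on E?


Check whether y^2 = x^3 + 15 x + 18 (mod 31) for (x, y) = (5, 14).
LHS: y^2 = 14^2 mod 31 = 10
RHS: x^3 + 15 x + 18 = 5^3 + 15*5 + 18 mod 31 = 1
LHS != RHS

No, not on the curve


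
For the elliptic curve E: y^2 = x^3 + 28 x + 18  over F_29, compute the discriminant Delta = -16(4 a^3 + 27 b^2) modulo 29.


4 a^3 + 27 b^2 = 4*28^3 + 27*18^2 = 87808 + 8748 = 96556
Delta = -16 * (96556) = -1544896
Delta mod 29 = 21

Delta = 21 (mod 29)


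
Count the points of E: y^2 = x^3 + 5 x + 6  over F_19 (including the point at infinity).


For each x in F_19, count y with y^2 = x^3 + 5 x + 6 mod 19:
  x = 0: RHS = 6, y in [5, 14]  -> 2 point(s)
  x = 2: RHS = 5, y in [9, 10]  -> 2 point(s)
  x = 5: RHS = 4, y in [2, 17]  -> 2 point(s)
  x = 6: RHS = 5, y in [9, 10]  -> 2 point(s)
  x = 7: RHS = 4, y in [2, 17]  -> 2 point(s)
  x = 8: RHS = 7, y in [8, 11]  -> 2 point(s)
  x = 9: RHS = 1, y in [1, 18]  -> 2 point(s)
  x = 10: RHS = 11, y in [7, 12]  -> 2 point(s)
  x = 11: RHS = 5, y in [9, 10]  -> 2 point(s)
  x = 13: RHS = 7, y in [8, 11]  -> 2 point(s)
  x = 15: RHS = 17, y in [6, 13]  -> 2 point(s)
  x = 17: RHS = 7, y in [8, 11]  -> 2 point(s)
  x = 18: RHS = 0, y in [0]  -> 1 point(s)
Affine points: 25. Add the point at infinity: total = 26.

#E(F_19) = 26


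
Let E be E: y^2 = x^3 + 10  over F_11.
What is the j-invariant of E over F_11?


Delta = -16(4 a^3 + 27 b^2) mod 11 = 8
-1728 * (4 a)^3 = -1728 * (4*0)^3 mod 11 = 0
j = 0 * 8^(-1) mod 11 = 0

j = 0 (mod 11)


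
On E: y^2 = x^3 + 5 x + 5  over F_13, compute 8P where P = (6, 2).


k = 8 = 1000_2 (binary, LSB first: 0001)
Double-and-add from P = (6, 2):
  bit 0 = 0: acc unchanged = O
  bit 1 = 0: acc unchanged = O
  bit 2 = 0: acc unchanged = O
  bit 3 = 1: acc = O + (12, 8) = (12, 8)

8P = (12, 8)


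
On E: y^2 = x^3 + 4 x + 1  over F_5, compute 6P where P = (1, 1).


k = 6 = 110_2 (binary, LSB first: 011)
Double-and-add from P = (1, 1):
  bit 0 = 0: acc unchanged = O
  bit 1 = 1: acc = O + (4, 1) = (4, 1)
  bit 2 = 1: acc = (4, 1) + (3, 0) = (4, 4)

6P = (4, 4)


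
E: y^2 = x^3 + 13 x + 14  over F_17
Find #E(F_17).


For each x in F_17, count y with y^2 = x^3 + 13 x + 14 mod 17:
  x = 5: RHS = 0, y in [0]  -> 1 point(s)
  x = 6: RHS = 2, y in [6, 11]  -> 2 point(s)
  x = 8: RHS = 1, y in [1, 16]  -> 2 point(s)
  x = 11: RHS = 9, y in [3, 14]  -> 2 point(s)
  x = 13: RHS = 0, y in [0]  -> 1 point(s)
  x = 14: RHS = 16, y in [4, 13]  -> 2 point(s)
  x = 16: RHS = 0, y in [0]  -> 1 point(s)
Affine points: 11. Add the point at infinity: total = 12.

#E(F_17) = 12


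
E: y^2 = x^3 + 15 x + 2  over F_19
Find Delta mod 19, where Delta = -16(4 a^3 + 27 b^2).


4 a^3 + 27 b^2 = 4*15^3 + 27*2^2 = 13500 + 108 = 13608
Delta = -16 * (13608) = -217728
Delta mod 19 = 12

Delta = 12 (mod 19)


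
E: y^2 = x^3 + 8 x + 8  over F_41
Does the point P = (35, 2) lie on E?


Check whether y^2 = x^3 + 8 x + 8 (mod 41) for (x, y) = (35, 2).
LHS: y^2 = 2^2 mod 41 = 4
RHS: x^3 + 8 x + 8 = 35^3 + 8*35 + 8 mod 41 = 31
LHS != RHS

No, not on the curve


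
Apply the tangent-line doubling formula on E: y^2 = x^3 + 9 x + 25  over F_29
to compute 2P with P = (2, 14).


Doubling: s = (3 x1^2 + a) / (2 y1)
s = (3*2^2 + 9) / (2*14) mod 29 = 8
x3 = s^2 - 2 x1 mod 29 = 8^2 - 2*2 = 2
y3 = s (x1 - x3) - y1 mod 29 = 8 * (2 - 2) - 14 = 15

2P = (2, 15)


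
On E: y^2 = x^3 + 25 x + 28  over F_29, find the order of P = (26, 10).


Compute successive multiples of P until we hit O:
  1P = (26, 10)
  2P = (0, 17)
  3P = (2, 17)
  4P = (25, 3)
  5P = (27, 12)
  6P = (9, 24)
  7P = (1, 24)
  8P = (7, 13)
  ... (continuing to 22P)
  22P = O

ord(P) = 22


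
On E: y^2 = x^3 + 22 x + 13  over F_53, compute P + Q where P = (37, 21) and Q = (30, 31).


P != Q, so use the chord formula.
s = (y2 - y1) / (x2 - x1) = (10) / (46) mod 53 = 44
x3 = s^2 - x1 - x2 mod 53 = 44^2 - 37 - 30 = 14
y3 = s (x1 - x3) - y1 mod 53 = 44 * (37 - 14) - 21 = 37

P + Q = (14, 37)


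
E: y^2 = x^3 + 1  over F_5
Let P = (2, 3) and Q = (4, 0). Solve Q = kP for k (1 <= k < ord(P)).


Enumerate multiples of P until we hit Q = (4, 0):
  1P = (2, 3)
  2P = (0, 1)
  3P = (4, 0)
Match found at i = 3.

k = 3


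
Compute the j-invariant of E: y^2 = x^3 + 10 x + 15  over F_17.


Delta = -16(4 a^3 + 27 b^2) mod 17 = 11
-1728 * (4 a)^3 = -1728 * (4*10)^3 mod 17 = 4
j = 4 * 11^(-1) mod 17 = 5

j = 5 (mod 17)


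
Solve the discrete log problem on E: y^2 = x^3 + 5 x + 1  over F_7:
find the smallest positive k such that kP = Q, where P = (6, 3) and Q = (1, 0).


Enumerate multiples of P until we hit Q = (1, 0):
  1P = (6, 3)
  2P = (3, 1)
  3P = (0, 1)
  4P = (5, 2)
  5P = (4, 6)
  6P = (1, 0)
Match found at i = 6.

k = 6


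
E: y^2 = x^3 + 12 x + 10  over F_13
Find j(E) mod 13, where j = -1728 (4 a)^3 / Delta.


Delta = -16(4 a^3 + 27 b^2) mod 13 = 11
-1728 * (4 a)^3 = -1728 * (4*12)^3 mod 13 = 1
j = 1 * 11^(-1) mod 13 = 6

j = 6 (mod 13)


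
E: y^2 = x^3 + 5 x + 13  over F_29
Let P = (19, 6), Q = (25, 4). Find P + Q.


P != Q, so use the chord formula.
s = (y2 - y1) / (x2 - x1) = (27) / (6) mod 29 = 19
x3 = s^2 - x1 - x2 mod 29 = 19^2 - 19 - 25 = 27
y3 = s (x1 - x3) - y1 mod 29 = 19 * (19 - 27) - 6 = 16

P + Q = (27, 16)


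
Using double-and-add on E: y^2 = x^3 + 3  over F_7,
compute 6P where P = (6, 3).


k = 6 = 110_2 (binary, LSB first: 011)
Double-and-add from P = (6, 3):
  bit 0 = 0: acc unchanged = O
  bit 1 = 1: acc = O + (4, 5) = (4, 5)
  bit 2 = 1: acc = (4, 5) + (3, 4) = (1, 5)

6P = (1, 5)


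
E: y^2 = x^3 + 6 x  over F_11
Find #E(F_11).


For each x in F_11, count y with y^2 = x^3 + 6 x + 0 mod 11:
  x = 0: RHS = 0, y in [0]  -> 1 point(s)
  x = 2: RHS = 9, y in [3, 8]  -> 2 point(s)
  x = 3: RHS = 1, y in [1, 10]  -> 2 point(s)
  x = 4: RHS = 0, y in [0]  -> 1 point(s)
  x = 5: RHS = 1, y in [1, 10]  -> 2 point(s)
  x = 7: RHS = 0, y in [0]  -> 1 point(s)
  x = 10: RHS = 4, y in [2, 9]  -> 2 point(s)
Affine points: 11. Add the point at infinity: total = 12.

#E(F_11) = 12


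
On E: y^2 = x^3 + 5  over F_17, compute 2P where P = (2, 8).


Doubling: s = (3 x1^2 + a) / (2 y1)
s = (3*2^2 + 0) / (2*8) mod 17 = 5
x3 = s^2 - 2 x1 mod 17 = 5^2 - 2*2 = 4
y3 = s (x1 - x3) - y1 mod 17 = 5 * (2 - 4) - 8 = 16

2P = (4, 16)


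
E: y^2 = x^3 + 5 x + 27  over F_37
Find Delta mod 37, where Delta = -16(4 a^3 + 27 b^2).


4 a^3 + 27 b^2 = 4*5^3 + 27*27^2 = 500 + 19683 = 20183
Delta = -16 * (20183) = -322928
Delta mod 37 = 8

Delta = 8 (mod 37)


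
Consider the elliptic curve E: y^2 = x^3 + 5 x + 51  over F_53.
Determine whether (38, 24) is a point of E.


Check whether y^2 = x^3 + 5 x + 51 (mod 53) for (x, y) = (38, 24).
LHS: y^2 = 24^2 mod 53 = 46
RHS: x^3 + 5 x + 51 = 38^3 + 5*38 + 51 mod 53 = 46
LHS = RHS

Yes, on the curve


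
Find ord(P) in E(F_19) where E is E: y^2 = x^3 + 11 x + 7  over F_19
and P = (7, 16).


Compute successive multiples of P until we hit O:
  1P = (7, 16)
  2P = (6, 2)
  3P = (12, 9)
  4P = (5, 4)
  5P = (5, 15)
  6P = (12, 10)
  7P = (6, 17)
  8P = (7, 3)
  ... (continuing to 9P)
  9P = O

ord(P) = 9


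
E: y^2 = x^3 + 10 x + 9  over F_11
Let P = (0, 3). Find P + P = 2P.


Doubling: s = (3 x1^2 + a) / (2 y1)
s = (3*0^2 + 10) / (2*3) mod 11 = 9
x3 = s^2 - 2 x1 mod 11 = 9^2 - 2*0 = 4
y3 = s (x1 - x3) - y1 mod 11 = 9 * (0 - 4) - 3 = 5

2P = (4, 5)
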